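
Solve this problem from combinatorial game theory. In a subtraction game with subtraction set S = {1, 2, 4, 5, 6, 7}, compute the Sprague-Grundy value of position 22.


The subtraction set is S = {1, 2, 4, 5, 6, 7}.
G(k) = mex{ G(k - s) : s in S, s <= k }. We compute iteratively: G(0) = 0.
G(1) = mex({0}) = 1
G(2) = mex({0, 1}) = 2
G(3) = mex({1, 2}) = 0
G(4) = mex({0, 2}) = 1
G(5) = mex({0, 1}) = 2
G(6) = mex({0, 1, 2}) = 3
G(7) = mex({0, 1, 2, 3}) = 4
G(8) = mex({0, 1, 2, 3, 4}) = 5
G(9) = mex({0, 1, 2, 4, 5}) = 3
G(10) = mex({0, 1, 2, 3, 5}) = 4
G(11) = mex({1, 2, 3, 4}) = 0
G(12) = mex({0, 2, 3, 4, 5}) = 1
G(13) = mex({0, 1, 3, 4, 5}) = 2
G(14) = mex({1, 2, 3, 4, 5}) = 0
G(15) = mex({0, 2, 3, 4, 5}) = 1
G(16) = mex({0, 1, 3, 4}) = 2
G(17) = mex({0, 1, 2, 4}) = 3
Observe that G(11)..G(17) = 0, 1, 2, 0, 1, 2, 3 repeats G(0)..G(6) = 0, 1, 2, 0, 1, 2, 3.
For k >= max(S) = 7, G(k) is determined by the previous 7 values G(k-7)..G(k-1); a window of 7 consecutive values has recurred shifted by 11, so by induction G(k + 11) = G(k) for all k >= 0: the sequence is periodic from the start with period 11.
One period: G(0..10) = 0, 1, 2, 0, 1, 2, 3, 4, 5, 3, 4.
22 mod 11 = 0, so G(22) = G(0) = 0.

0


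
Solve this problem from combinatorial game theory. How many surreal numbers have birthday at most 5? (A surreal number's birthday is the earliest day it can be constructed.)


Day 0: {|} = 0 is born. Count = 1.
Day n: the number of surreal numbers born by day n is 2^(n+1) - 1.
By day 0: 2^1 - 1 = 1
By day 1: 2^2 - 1 = 3
By day 2: 2^3 - 1 = 7
By day 3: 2^4 - 1 = 15
By day 4: 2^5 - 1 = 31
By day 5: 2^6 - 1 = 63
By day 5: 63 surreal numbers.

63


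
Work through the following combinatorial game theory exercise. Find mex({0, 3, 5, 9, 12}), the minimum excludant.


Set = {0, 3, 5, 9, 12}
0 is in the set.
1 is NOT in the set. This is the mex.
mex = 1

1


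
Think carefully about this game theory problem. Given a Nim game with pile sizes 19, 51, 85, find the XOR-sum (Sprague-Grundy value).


We need the XOR (exclusive or) of all pile sizes.
After XOR-ing pile 1 (size 19): 0 XOR 19 = 19
After XOR-ing pile 2 (size 51): 19 XOR 51 = 32
After XOR-ing pile 3 (size 85): 32 XOR 85 = 117
The Nim-value of this position is 117.

117


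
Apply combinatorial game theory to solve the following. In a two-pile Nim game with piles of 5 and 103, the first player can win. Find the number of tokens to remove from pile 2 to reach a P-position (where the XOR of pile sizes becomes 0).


Piles: 5 and 103
Current XOR: 5 XOR 103 = 98 (non-zero, so this is an N-position).
To make the XOR zero, we need to find a move that balances the piles.
For pile 2 (size 103): target = 103 XOR 98 = 5
We reduce pile 2 from 103 to 5.
Tokens removed: 103 - 5 = 98
Verification: 5 XOR 5 = 0

98


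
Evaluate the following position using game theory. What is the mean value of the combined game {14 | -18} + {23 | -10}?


G1 = {14 | -18}, G2 = {23 | -10}
Each is a switch {a | b} with numbers a > b; its mean value is (a + b)/2, and mean value is additive over game sums: m(G1 + G2) = m(G1) + m(G2).
Mean of G1 = (14 + (-18))/2 = -4/2 = -2
Mean of G2 = (23 + (-10))/2 = 13/2 = 13/2
Mean of G1 + G2 = -2 + 13/2 = 9/2

9/2


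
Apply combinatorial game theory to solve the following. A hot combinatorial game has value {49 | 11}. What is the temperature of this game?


The game is {49 | 11}, a switch {a | b} with numbers a > b.
Cooling {a | b} by t gives {a - t | b + t}, which stops being hot when a - t = b + t, i.e. at t = (a - b)/2. So the temperature of a switch is (a - b)/2.
Temperature = (Left option - Right option) / 2
= (49 - (11)) / 2
= 38 / 2
= 19

19


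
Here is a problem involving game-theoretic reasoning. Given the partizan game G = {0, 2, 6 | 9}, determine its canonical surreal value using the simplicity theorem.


Left options: {0, 2, 6}, max = 6
Right options: {9}, min = 9
All options are numbers and max(Left) < min(Right), so by the simplicity theorem the value is the simplest (earliest-born) number strictly between 6 and 9.
Integers 7 through 8 all lie strictly between 6 and 9.
Among integers, the simplest (lowest birthday = smallest |n|; 0 is born on day 0, +-n on day n) is 7.
No non-integer in the interval can be simpler: if x is a non-integer in the interval, then floor(x) or ceil(x) also lies in the interval (the interval contains an integer), and both are proper prefixes of x's sign expansion, i.e. born earlier. So the game value is 7.
Game value = 7

7


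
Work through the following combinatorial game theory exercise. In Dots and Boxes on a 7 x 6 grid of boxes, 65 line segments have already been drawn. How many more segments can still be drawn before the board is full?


Grid: 7 x 6 boxes, i.e. 8 rows and 7 columns of dots.
Horizontal edges: (rows + 1) * cols = 8 * 6 = 48
Vertical edges: rows * (cols + 1) = 7 * 7 = 49
Total edges: 48 + 49 = 97
Edges drawn: 65
Remaining: 97 - 65 = 32

32


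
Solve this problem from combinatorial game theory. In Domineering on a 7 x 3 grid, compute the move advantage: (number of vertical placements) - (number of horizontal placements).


Board is 7 x 3 (rows x cols).
Left (vertical) placements: (rows-1) * cols = 6 * 3 = 18
Right (horizontal) placements: rows * (cols-1) = 7 * 2 = 14
Advantage = Left - Right = 18 - 14 = 4

4


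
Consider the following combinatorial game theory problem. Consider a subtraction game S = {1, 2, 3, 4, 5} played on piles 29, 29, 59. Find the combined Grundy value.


Subtraction set: {1, 2, 3, 4, 5}
For this subtraction set, G(n) = n mod 6 (period = max + 1 = 6).
Pile 1 (size 29): G(29) = 29 mod 6 = 5
Pile 2 (size 29): G(29) = 29 mod 6 = 5
Pile 3 (size 59): G(59) = 59 mod 6 = 5
Total Grundy value = XOR of all: 5 XOR 5 XOR 5 = 5

5


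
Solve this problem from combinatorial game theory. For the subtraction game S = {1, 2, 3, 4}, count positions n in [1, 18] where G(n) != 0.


Subtraction set S = {1, 2, 3, 4}, so G(n) = n mod 5.
G(n) = 0 when n is a multiple of 5.
Multiples of 5 in [1, 18]: 3
N-positions (nonzero Grundy) = 18 - 3 = 15

15


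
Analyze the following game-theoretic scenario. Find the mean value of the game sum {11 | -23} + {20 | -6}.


G1 = {11 | -23}, G2 = {20 | -6}
Each is a switch {a | b} with numbers a > b; its mean value is (a + b)/2, and mean value is additive over game sums: m(G1 + G2) = m(G1) + m(G2).
Mean of G1 = (11 + (-23))/2 = -12/2 = -6
Mean of G2 = (20 + (-6))/2 = 14/2 = 7
Mean of G1 + G2 = -6 + 7 = 1

1


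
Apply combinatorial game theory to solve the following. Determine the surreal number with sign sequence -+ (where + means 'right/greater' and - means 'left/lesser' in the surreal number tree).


Sign expansion: -+
Rule: track bounds (lo, hi), initially (-inf, +inf). On '+', the current value becomes lo and we move to the simplest number in (value, hi): value + 1 if hi = +inf, otherwise the midpoint (value + hi)/2. On '-', the current value becomes hi and we move to value - 1 if lo = -inf, otherwise the midpoint (lo + value)/2.
Start at 0.
Step 1: sign = -, move left. Bounds: (-inf, 0). Value = -1
Step 2: sign = +, move right. Bounds: (-1, 0). Value = -1/2
The surreal number with sign expansion -+ is -1/2.

-1/2


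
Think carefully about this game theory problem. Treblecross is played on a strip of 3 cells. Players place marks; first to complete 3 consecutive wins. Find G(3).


Treblecross: place X on empty cells; 3-in-a-row wins.
Playing within two cells of an existing X lets the opponent win at once, so sensible play treats the cells i-2..i+2 around each X as dead. The player left with no safe cell loses, so this is a normal-play take-away game on strips of safe cells.
Placing X at cell i (0-indexed) of a strip of k safe cells leaves independent strips of sizes max(0, i-2) and max(0, k-i-3). Hence G(k) = mex{ G(max(0,i-2)) XOR G(max(0,k-i-3)) : 0 <= i < k }, with G(0) = 0.
G(1): splits (0,0):0^0=0 -> mex({0}) = 1
G(2): splits (0,0):0^0=0 -> mex({0}) = 1
G(3): splits (0,0):0^0=0 -> mex({0}) = 1
Therefore G(3) = 1.

1


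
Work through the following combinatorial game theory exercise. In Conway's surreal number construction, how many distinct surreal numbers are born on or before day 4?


Day 0: {|} = 0 is born. Count = 1.
Day n: the number of surreal numbers born by day n is 2^(n+1) - 1.
By day 0: 2^1 - 1 = 1
By day 1: 2^2 - 1 = 3
By day 2: 2^3 - 1 = 7
By day 3: 2^4 - 1 = 15
By day 4: 2^5 - 1 = 31
By day 4: 31 surreal numbers.

31


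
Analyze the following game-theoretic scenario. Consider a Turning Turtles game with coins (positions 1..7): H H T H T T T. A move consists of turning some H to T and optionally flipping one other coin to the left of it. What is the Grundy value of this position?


Coins: H H T H T T T
Key fact: a single head at position k behaves exactly like a Nim heap of size k (turning it to T and optionally flipping a coin at j < k corresponds to moving the heap from k to j, or to 0), and heads combine as a disjunctive sum (two heads at the same place would cancel, matching j XOR j = 0). So the Nim-value is the XOR of the 1-indexed positions of the heads.
Face-up positions (1-indexed): [1, 2, 4]
XOR 0 with 1: 0 XOR 1 = 1
XOR 1 with 2: 1 XOR 2 = 3
XOR 3 with 4: 3 XOR 4 = 7
Nim-value = 7

7


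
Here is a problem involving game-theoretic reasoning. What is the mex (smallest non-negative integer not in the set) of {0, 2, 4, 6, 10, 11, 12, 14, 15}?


Set = {0, 2, 4, 6, 10, 11, 12, 14, 15}
0 is in the set.
1 is NOT in the set. This is the mex.
mex = 1

1


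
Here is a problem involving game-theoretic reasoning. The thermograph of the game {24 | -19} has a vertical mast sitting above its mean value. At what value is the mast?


Game = {24 | -19}, a switch {a | b} with numbers a > b.
Its thermograph has left wall a - t and right wall b + t, which meet at t = (a - b)/2, where both equal (a + b)/2. So the mast (mean value) is at (a + b)/2.
Mean = (24 + (-19))/2 = 5/2 = 5/2

5/2


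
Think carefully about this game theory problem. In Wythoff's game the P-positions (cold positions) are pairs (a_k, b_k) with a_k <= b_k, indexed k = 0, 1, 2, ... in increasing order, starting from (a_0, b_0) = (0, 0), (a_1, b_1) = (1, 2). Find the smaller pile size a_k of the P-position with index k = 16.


By Wythoff's theorem, a_k = floor(k * phi) and b_k = floor(k * phi^2) = a_k + k, where phi = (1 + sqrt(5))/2 is the golden ratio.
phi = (1 + sqrt(5))/2 = 1.618034
k = 16
k * phi = 16 * 1.618034 = 25.888544
a_16 = floor(k * phi) = 25

25


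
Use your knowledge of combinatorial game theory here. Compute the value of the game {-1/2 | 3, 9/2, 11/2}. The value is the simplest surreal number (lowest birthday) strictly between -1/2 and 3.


Left options: {-1/2}, max = -1/2
Right options: {3, 9/2, 11/2}, min = 3
All options are numbers and max(Left) < min(Right), so by the simplicity theorem the value is the simplest (earliest-born) number strictly between -1/2 and 3.
Integers 0 through 2 all lie strictly between -1/2 and 3.
Among integers, the simplest (lowest birthday = smallest |n|; 0 is born on day 0, +-n on day n) is 0.
No non-integer in the interval can be simpler: if x is a non-integer in the interval, then floor(x) or ceil(x) also lies in the interval (the interval contains an integer), and both are proper prefixes of x's sign expansion, i.e. born earlier. So the game value is 0.
Game value = 0

0


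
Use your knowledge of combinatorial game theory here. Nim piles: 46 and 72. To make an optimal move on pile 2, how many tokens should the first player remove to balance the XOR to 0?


Piles: 46 and 72
Current XOR: 46 XOR 72 = 102 (non-zero, so this is an N-position).
To make the XOR zero, we need to find a move that balances the piles.
For pile 2 (size 72): target = 72 XOR 102 = 46
We reduce pile 2 from 72 to 46.
Tokens removed: 72 - 46 = 26
Verification: 46 XOR 46 = 0

26


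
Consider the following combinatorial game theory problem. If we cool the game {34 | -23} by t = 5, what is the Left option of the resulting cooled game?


Original game: {34 | -23} (a switch {a | b} with a > b).
Cooling by t (for t below the temperature (a - b)/2 = 57/2) taxes each move by t: {a | b} cooled by t is {a - t | b + t}.
Cooling amount: t = 5
Cooled Left option: 34 - 5 = 29
Cooled Right option: -23 + 5 = -18
Cooled game: {29 | -18}
Left option = 29

29


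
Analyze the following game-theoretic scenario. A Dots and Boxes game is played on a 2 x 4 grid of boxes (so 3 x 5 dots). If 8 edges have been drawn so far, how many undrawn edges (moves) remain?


Grid: 2 x 4 boxes, i.e. 3 rows and 5 columns of dots.
Horizontal edges: (rows + 1) * cols = 3 * 4 = 12
Vertical edges: rows * (cols + 1) = 2 * 5 = 10
Total edges: 12 + 10 = 22
Edges drawn: 8
Remaining: 22 - 8 = 14

14


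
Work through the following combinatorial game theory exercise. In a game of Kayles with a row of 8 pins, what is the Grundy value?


Kayles: a move removes 1 or 2 adjacent pins from a contiguous row.
Removing pins from a row of k leaves two independent rows (a, b) with a + b = k - 1 (one pin) or a + b = k - 2 (two pins); an end removal gives a = 0.
By Sprague-Grundy, G(k) = mex{ G(a) XOR G(b) } over all these splits. G(0) = 0.
G(1): splits (0,0):0^0=0 -> mex({0}) = 1
G(2): splits (0,1):0^1=1 (0,0):0^0=0 -> mex({0, 1}) = 2
G(3): splits (0,2):0^2=2 (1,1):1^1=0 (0,1):0^1=1 -> mex({0, 1, 2}) = 3
G(4): splits (0,3):0^3=3 (1,2):1^2=3 (0,2):0^2=2 (1,1):1^1=0 -> mex({0, 2, 3}) = 1
G(5): splits (0,4):0^1=1 (1,3):1^3=2 (2,2):2^2=0 (0,3):0^3=3 (1,2):1^2=3 -> mex({0, 1, 2, 3}) = 4
G(6) = mex({0, 1, 2, 4}) = 3
G(7) = mex({0, 1, 3, 4, 5}) = 2
G(8) = mex({0, 2, 3, 5, 6}) = 1
Therefore G(8) = 1.

1


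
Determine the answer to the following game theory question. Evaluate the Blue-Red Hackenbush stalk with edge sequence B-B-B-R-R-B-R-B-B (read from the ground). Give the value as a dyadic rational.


Edges (from ground): B-B-B-R-R-B-R-B-B
By Berlekamp's sign-expansion rule, a Blue-Red Hackenbush stalk has the value of the surreal number whose sign sequence is the edge sequence with B -> + and R -> -.
Sign sequence: +++--+-++
Trace the sign expansion in the surreal number tree, starting from 0:
Edge 1: B (sign +) -> bounds (0, +inf), value = 1
Edge 2: B (sign +) -> bounds (1, +inf), value = 2
Edge 3: B (sign +) -> bounds (2, +inf), value = 3
Edge 4: R (sign -) -> bounds (2, 3), value = 5/2
Edge 5: R (sign -) -> bounds (2, 5/2), value = 9/4
Edge 6: B (sign +) -> bounds (9/4, 5/2), value = 19/8
Edge 7: R (sign -) -> bounds (9/4, 19/8), value = 37/16
Edge 8: B (sign +) -> bounds (37/16, 19/8), value = 75/32
Edge 9: B (sign +) -> bounds (75/32, 19/8), value = 151/64
Game value = 151/64

151/64


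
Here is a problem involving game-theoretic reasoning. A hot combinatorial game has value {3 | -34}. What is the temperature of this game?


The game is {3 | -34}, a switch {a | b} with numbers a > b.
Cooling {a | b} by t gives {a - t | b + t}, which stops being hot when a - t = b + t, i.e. at t = (a - b)/2. So the temperature of a switch is (a - b)/2.
Temperature = (Left option - Right option) / 2
= (3 - (-34)) / 2
= 37 / 2
= 37/2

37/2


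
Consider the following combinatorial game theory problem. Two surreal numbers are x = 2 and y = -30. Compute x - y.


x = 2, y = -30
x - y = 2 - -30 = 32

32


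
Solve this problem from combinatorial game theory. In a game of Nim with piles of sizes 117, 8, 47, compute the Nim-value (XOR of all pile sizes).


We need the XOR (exclusive or) of all pile sizes.
After XOR-ing pile 1 (size 117): 0 XOR 117 = 117
After XOR-ing pile 2 (size 8): 117 XOR 8 = 125
After XOR-ing pile 3 (size 47): 125 XOR 47 = 82
The Nim-value of this position is 82.

82


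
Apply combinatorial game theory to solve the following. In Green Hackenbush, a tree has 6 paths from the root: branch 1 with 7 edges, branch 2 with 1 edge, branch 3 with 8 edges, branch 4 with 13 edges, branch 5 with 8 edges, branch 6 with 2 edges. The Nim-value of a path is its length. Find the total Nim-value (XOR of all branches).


The tree has 6 branches from the ground vertex.
In Green Hackenbush, the Nim-value of a simple path of length k is k.
Branch 1: length 7, Nim-value = 7
Branch 2: length 1, Nim-value = 1
Branch 3: length 8, Nim-value = 8
Branch 4: length 13, Nim-value = 13
Branch 5: length 8, Nim-value = 8
Branch 6: length 2, Nim-value = 2
Total Nim-value = XOR of all branch values:
0 XOR 7 = 7
7 XOR 1 = 6
6 XOR 8 = 14
14 XOR 13 = 3
3 XOR 8 = 11
11 XOR 2 = 9
Nim-value of the tree = 9

9


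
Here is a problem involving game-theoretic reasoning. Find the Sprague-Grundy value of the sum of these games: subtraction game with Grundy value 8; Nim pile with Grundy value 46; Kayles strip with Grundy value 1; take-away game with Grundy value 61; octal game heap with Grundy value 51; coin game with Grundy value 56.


By the Sprague-Grundy theorem, the Grundy value of a sum of games is the XOR of individual Grundy values.
subtraction game: Grundy value = 8. Running XOR: 0 XOR 8 = 8
Nim pile: Grundy value = 46. Running XOR: 8 XOR 46 = 38
Kayles strip: Grundy value = 1. Running XOR: 38 XOR 1 = 39
take-away game: Grundy value = 61. Running XOR: 39 XOR 61 = 26
octal game heap: Grundy value = 51. Running XOR: 26 XOR 51 = 41
coin game: Grundy value = 56. Running XOR: 41 XOR 56 = 17
The combined Grundy value is 17.

17


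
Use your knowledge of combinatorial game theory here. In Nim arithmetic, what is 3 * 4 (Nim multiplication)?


Nim multiplication is bilinear over XOR: (u XOR v) * w = (u*w) XOR (v*w).
So we split each operand into its bit components and XOR the pairwise Nim products.
3 = 1 + 2 (as XOR of powers of 2).
4 = 4 (as XOR of powers of 2).
Using the standard Nim-product table on single bits:
  2*2 = 3,   2*4 = 8,   2*8 = 12,
  4*4 = 6,   4*8 = 11,  8*8 = 13,
and  1*x = x (identity), k*l = l*k (commutative).
Pairwise Nim products:
  1 * 4 = 4
  2 * 4 = 8
XOR them: 4 XOR 8 = 12.
Result: 3 * 4 = 12 (in Nim).

12


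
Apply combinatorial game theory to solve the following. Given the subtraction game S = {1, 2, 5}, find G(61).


The subtraction set is S = {1, 2, 5}.
G(k) = mex{ G(k - s) : s in S, s <= k }. We compute iteratively: G(0) = 0.
G(1) = mex({0}) = 1
G(2) = mex({0, 1}) = 2
G(3) = mex({1, 2}) = 0
G(4) = mex({0, 2}) = 1
G(5) = mex({0, 1}) = 2
G(6) = mex({1, 2}) = 0
G(7) = mex({0, 2}) = 1
Observe that G(3)..G(7) = 0, 1, 2, 0, 1 repeats G(0)..G(4) = 0, 1, 2, 0, 1.
For k >= max(S) = 5, G(k) is determined by the previous 5 values G(k-5)..G(k-1); a window of 5 consecutive values has recurred shifted by 3, so by induction G(k + 3) = G(k) for all k >= 0: the sequence is periodic from the start with period 3.
One period: G(0..2) = 0, 1, 2.
61 mod 3 = 1, so G(61) = G(1) = 1.

1


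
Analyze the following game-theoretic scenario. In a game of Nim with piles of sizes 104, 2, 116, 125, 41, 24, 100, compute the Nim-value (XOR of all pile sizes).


We need the XOR (exclusive or) of all pile sizes.
After XOR-ing pile 1 (size 104): 0 XOR 104 = 104
After XOR-ing pile 2 (size 2): 104 XOR 2 = 106
After XOR-ing pile 3 (size 116): 106 XOR 116 = 30
After XOR-ing pile 4 (size 125): 30 XOR 125 = 99
After XOR-ing pile 5 (size 41): 99 XOR 41 = 74
After XOR-ing pile 6 (size 24): 74 XOR 24 = 82
After XOR-ing pile 7 (size 100): 82 XOR 100 = 54
The Nim-value of this position is 54.

54


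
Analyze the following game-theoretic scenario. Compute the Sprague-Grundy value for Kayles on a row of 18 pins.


Kayles: a move removes 1 or 2 adjacent pins from a contiguous row.
Removing pins from a row of k leaves two independent rows (a, b) with a + b = k - 1 (one pin) or a + b = k - 2 (two pins); an end removal gives a = 0.
By Sprague-Grundy, G(k) = mex{ G(a) XOR G(b) } over all these splits. G(0) = 0.
G(1): splits (0,0):0^0=0 -> mex({0}) = 1
G(2): splits (0,1):0^1=1 (0,0):0^0=0 -> mex({0, 1}) = 2
G(3): splits (0,2):0^2=2 (1,1):1^1=0 (0,1):0^1=1 -> mex({0, 1, 2}) = 3
G(4): splits (0,3):0^3=3 (1,2):1^2=3 (0,2):0^2=2 (1,1):1^1=0 -> mex({0, 2, 3}) = 1
G(5): splits (0,4):0^1=1 (1,3):1^3=2 (2,2):2^2=0 (0,3):0^3=3 (1,2):1^2=3 -> mex({0, 1, 2, 3}) = 4
G(6) = mex({0, 1, 2, 4}) = 3
G(7) = mex({0, 1, 3, 4, 5}) = 2
G(8) = mex({0, 2, 3, 5, 6}) = 1
G(9) = mex({0, 1, 2, 3, 6, 7}) = 4
G(10) = mex({0, 1, 3, 4, 5, 7}) = 2
G(11) = mex({0, 1, 2, 3, 4, 5}) = 6
G(12) = mex({0, 1, 2, 3, 5, 6, 7}) = 4
G(13) = mex({0, 2, 3, 4, 6, 7}) = 1
G(14) = mex({0, 1, 4, 5, 6, 7}) = 2
G(15) = mex({0, 1, 2, 3, 4, 5, 6}) = 7
G(16) = mex({0, 2, 3, 5, 6, 7}) = 1
G(17) = mex({0, 1, 2, 3, 5, 6, 7}) = 4
G(18) = mex({0, 1, 2, 4, 5, 6}) = 3
Therefore G(18) = 3.

3


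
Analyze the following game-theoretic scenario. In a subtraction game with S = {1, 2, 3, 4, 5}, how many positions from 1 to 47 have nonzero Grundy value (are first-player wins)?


Subtraction set S = {1, 2, 3, 4, 5}, so G(n) = n mod 6.
G(n) = 0 when n is a multiple of 6.
Multiples of 6 in [1, 47]: 7
N-positions (nonzero Grundy) = 47 - 7 = 40

40


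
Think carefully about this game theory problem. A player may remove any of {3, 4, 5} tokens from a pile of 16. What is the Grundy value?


The subtraction set is S = {3, 4, 5}.
G(k) = mex{ G(k - s) : s in S, s <= k }. We compute iteratively: G(0) = 0.
G(1) = mex({}) = 0
G(2) = mex({}) = 0
G(3) = mex({0}) = 1
G(4) = mex({0}) = 1
G(5) = mex({0}) = 1
G(6) = mex({0, 1}) = 2
G(7) = mex({0, 1}) = 2
G(8) = mex({1}) = 0
G(9) = mex({1, 2}) = 0
G(10) = mex({1, 2}) = 0
G(11) = mex({0, 2}) = 1
G(12) = mex({0, 2}) = 1
Observe that G(8)..G(12) = 0, 0, 0, 1, 1 repeats G(0)..G(4) = 0, 0, 0, 1, 1.
For k >= max(S) = 5, G(k) is determined by the previous 5 values G(k-5)..G(k-1); a window of 5 consecutive values has recurred shifted by 8, so by induction G(k + 8) = G(k) for all k >= 0: the sequence is periodic from the start with period 8.
One period: G(0..7) = 0, 0, 0, 1, 1, 1, 2, 2.
16 mod 8 = 0, so G(16) = G(0) = 0.

0


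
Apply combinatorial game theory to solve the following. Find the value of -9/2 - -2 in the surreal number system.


x = -9/2, y = -2
Converting to common denominator: 2
x = -9/2, y = -4/2
x - y = -9/2 - -2 = -5/2

-5/2


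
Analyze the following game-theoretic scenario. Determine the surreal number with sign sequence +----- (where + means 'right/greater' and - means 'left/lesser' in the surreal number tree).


Sign expansion: +-----
Rule: track bounds (lo, hi), initially (-inf, +inf). On '+', the current value becomes lo and we move to the simplest number in (value, hi): value + 1 if hi = +inf, otherwise the midpoint (value + hi)/2. On '-', the current value becomes hi and we move to value - 1 if lo = -inf, otherwise the midpoint (lo + value)/2.
Start at 0.
Step 1: sign = +, move right. Bounds: (0, +inf). Value = 1
Step 2: sign = -, move left. Bounds: (0, 1). Value = 1/2
Step 3: sign = -, move left. Bounds: (0, 1/2). Value = 1/4
Step 4: sign = -, move left. Bounds: (0, 1/4). Value = 1/8
Step 5: sign = -, move left. Bounds: (0, 1/8). Value = 1/16
Step 6: sign = -, move left. Bounds: (0, 1/16). Value = 1/32
The surreal number with sign expansion +----- is 1/32.

1/32


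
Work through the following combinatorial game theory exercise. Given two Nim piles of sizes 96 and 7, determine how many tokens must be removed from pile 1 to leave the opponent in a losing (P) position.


Piles: 96 and 7
Current XOR: 96 XOR 7 = 103 (non-zero, so this is an N-position).
To make the XOR zero, we need to find a move that balances the piles.
For pile 1 (size 96): target = 96 XOR 103 = 7
We reduce pile 1 from 96 to 7.
Tokens removed: 96 - 7 = 89
Verification: 7 XOR 7 = 0

89


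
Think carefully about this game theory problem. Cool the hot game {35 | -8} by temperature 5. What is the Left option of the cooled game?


Original game: {35 | -8} (a switch {a | b} with a > b).
Cooling by t (for t below the temperature (a - b)/2 = 43/2) taxes each move by t: {a | b} cooled by t is {a - t | b + t}.
Cooling amount: t = 5
Cooled Left option: 35 - 5 = 30
Cooled Right option: -8 + 5 = -3
Cooled game: {30 | -3}
Left option = 30

30


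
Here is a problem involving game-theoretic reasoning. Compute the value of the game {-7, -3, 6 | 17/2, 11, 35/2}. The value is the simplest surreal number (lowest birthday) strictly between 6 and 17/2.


Left options: {-7, -3, 6}, max = 6
Right options: {17/2, 11, 35/2}, min = 17/2
All options are numbers and max(Left) < min(Right), so by the simplicity theorem the value is the simplest (earliest-born) number strictly between 6 and 17/2.
Integers 7 through 8 all lie strictly between 6 and 17/2.
Among integers, the simplest (lowest birthday = smallest |n|; 0 is born on day 0, +-n on day n) is 7.
No non-integer in the interval can be simpler: if x is a non-integer in the interval, then floor(x) or ceil(x) also lies in the interval (the interval contains an integer), and both are proper prefixes of x's sign expansion, i.e. born earlier. So the game value is 7.
Game value = 7

7


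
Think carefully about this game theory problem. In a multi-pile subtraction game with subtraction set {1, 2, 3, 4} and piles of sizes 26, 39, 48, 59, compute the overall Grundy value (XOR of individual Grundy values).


Subtraction set: {1, 2, 3, 4}
For this subtraction set, G(n) = n mod 5 (period = max + 1 = 5).
Pile 1 (size 26): G(26) = 26 mod 5 = 1
Pile 2 (size 39): G(39) = 39 mod 5 = 4
Pile 3 (size 48): G(48) = 48 mod 5 = 3
Pile 4 (size 59): G(59) = 59 mod 5 = 4
Total Grundy value = XOR of all: 1 XOR 4 XOR 3 XOR 4 = 2

2


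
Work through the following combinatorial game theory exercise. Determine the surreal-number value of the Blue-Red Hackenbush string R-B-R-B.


Edges (from ground): R-B-R-B
By Berlekamp's sign-expansion rule, a Blue-Red Hackenbush stalk has the value of the surreal number whose sign sequence is the edge sequence with B -> + and R -> -.
Sign sequence: -+-+
Trace the sign expansion in the surreal number tree, starting from 0:
Edge 1: R (sign -) -> bounds (-inf, 0), value = -1
Edge 2: B (sign +) -> bounds (-1, 0), value = -1/2
Edge 3: R (sign -) -> bounds (-1, -1/2), value = -3/4
Edge 4: B (sign +) -> bounds (-3/4, -1/2), value = -5/8
Game value = -5/8

-5/8


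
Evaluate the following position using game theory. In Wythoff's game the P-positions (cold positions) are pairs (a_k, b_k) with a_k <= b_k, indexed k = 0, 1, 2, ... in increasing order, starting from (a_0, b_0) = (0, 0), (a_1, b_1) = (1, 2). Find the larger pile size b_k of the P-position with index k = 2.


By Wythoff's theorem, a_k = floor(k * phi) and b_k = floor(k * phi^2) = a_k + k, where phi = (1 + sqrt(5))/2 is the golden ratio.
phi = (1 + sqrt(5))/2 = 1.618034
phi^2 = phi + 1 = 2.618034
k = 2
k * phi^2 = 2 * 2.618034 = 5.236068
b_2 = floor(k * phi^2) = 5 (check: a_2 + k = 3 + 2 = 5)

5


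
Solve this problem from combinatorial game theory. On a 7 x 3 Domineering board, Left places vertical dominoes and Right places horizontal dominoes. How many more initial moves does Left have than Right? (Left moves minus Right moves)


Board is 7 x 3 (rows x cols).
Left (vertical) placements: (rows-1) * cols = 6 * 3 = 18
Right (horizontal) placements: rows * (cols-1) = 7 * 2 = 14
Advantage = Left - Right = 18 - 14 = 4

4


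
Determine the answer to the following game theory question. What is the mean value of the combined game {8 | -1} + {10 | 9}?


G1 = {8 | -1}, G2 = {10 | 9}
Each is a switch {a | b} with numbers a > b; its mean value is (a + b)/2, and mean value is additive over game sums: m(G1 + G2) = m(G1) + m(G2).
Mean of G1 = (8 + (-1))/2 = 7/2 = 7/2
Mean of G2 = (10 + (9))/2 = 19/2 = 19/2
Mean of G1 + G2 = 7/2 + 19/2 = 13

13


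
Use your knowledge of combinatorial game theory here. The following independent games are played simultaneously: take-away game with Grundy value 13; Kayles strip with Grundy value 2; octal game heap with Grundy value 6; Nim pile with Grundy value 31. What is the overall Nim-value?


By the Sprague-Grundy theorem, the Grundy value of a sum of games is the XOR of individual Grundy values.
take-away game: Grundy value = 13. Running XOR: 0 XOR 13 = 13
Kayles strip: Grundy value = 2. Running XOR: 13 XOR 2 = 15
octal game heap: Grundy value = 6. Running XOR: 15 XOR 6 = 9
Nim pile: Grundy value = 31. Running XOR: 9 XOR 31 = 22
The combined Grundy value is 22.

22


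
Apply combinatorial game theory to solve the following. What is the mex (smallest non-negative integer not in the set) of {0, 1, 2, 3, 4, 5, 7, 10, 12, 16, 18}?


Set = {0, 1, 2, 3, 4, 5, 7, 10, 12, 16, 18}
0 is in the set.
1 is in the set.
2 is in the set.
3 is in the set.
4 is in the set.
5 is in the set.
6 is NOT in the set. This is the mex.
mex = 6

6


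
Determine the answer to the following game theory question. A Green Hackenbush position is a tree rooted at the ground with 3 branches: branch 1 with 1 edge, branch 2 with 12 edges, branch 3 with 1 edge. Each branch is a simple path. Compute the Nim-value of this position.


The tree has 3 branches from the ground vertex.
In Green Hackenbush, the Nim-value of a simple path of length k is k.
Branch 1: length 1, Nim-value = 1
Branch 2: length 12, Nim-value = 12
Branch 3: length 1, Nim-value = 1
Total Nim-value = XOR of all branch values:
0 XOR 1 = 1
1 XOR 12 = 13
13 XOR 1 = 12
Nim-value of the tree = 12

12


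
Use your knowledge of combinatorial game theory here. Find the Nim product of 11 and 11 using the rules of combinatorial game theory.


Nim multiplication is bilinear over XOR: (u XOR v) * w = (u*w) XOR (v*w).
So we split each operand into its bit components and XOR the pairwise Nim products.
11 = 1 + 2 + 8 (as XOR of powers of 2).
11 = 1 + 2 + 8 (as XOR of powers of 2).
Using the standard Nim-product table on single bits:
  2*2 = 3,   2*4 = 8,   2*8 = 12,
  4*4 = 6,   4*8 = 11,  8*8 = 13,
and  1*x = x (identity), k*l = l*k (commutative).
Pairwise Nim products:
  1 * 1 = 1
  1 * 2 = 2
  1 * 8 = 8
  2 * 1 = 2
  2 * 2 = 3
  2 * 8 = 12
  8 * 1 = 8
  8 * 2 = 12
  8 * 8 = 13
XOR them: 1 XOR 2 XOR 8 XOR 2 XOR 3 XOR 12 XOR 8 XOR 12 XOR 13 = 15.
Result: 11 * 11 = 15 (in Nim).

15


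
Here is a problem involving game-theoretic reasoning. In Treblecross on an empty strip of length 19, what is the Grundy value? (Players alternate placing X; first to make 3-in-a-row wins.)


Treblecross: place X on empty cells; 3-in-a-row wins.
Playing within two cells of an existing X lets the opponent win at once, so sensible play treats the cells i-2..i+2 around each X as dead. The player left with no safe cell loses, so this is a normal-play take-away game on strips of safe cells.
Placing X at cell i (0-indexed) of a strip of k safe cells leaves independent strips of sizes max(0, i-2) and max(0, k-i-3). Hence G(k) = mex{ G(max(0,i-2)) XOR G(max(0,k-i-3)) : 0 <= i < k }, with G(0) = 0.
G(1): splits (0,0):0^0=0 -> mex({0}) = 1
G(2): splits (0,0):0^0=0 -> mex({0}) = 1
G(3): splits (0,0):0^0=0 -> mex({0}) = 1
G(4): splits (0,1):0^1=1 (0,0):0^0=0 -> mex({0, 1}) = 2
G(5): splits (0,2):0^1=1 (0,1):0^1=1 (0,0):0^0=0 -> mex({0, 1}) = 2
G(6) = mex({1}) = 0
G(7) = mex({0, 1, 2}) = 3
G(8) = mex({0, 1, 2}) = 3
G(9) = mex({0, 2}) = 1
G(10) = mex({0, 2, 3}) = 1
G(11) = mex({0, 3}) = 1
G(12) = mex({1, 3}) = 0
G(13) = mex({0, 1, 2, 3}) = 4
G(14) = mex({0, 1, 2}) = 3
G(15) = mex({0, 1, 2}) = 3
G(16) = mex({0, 1, 2, 4}) = 3
G(17) = mex({0, 1, 3, 4}) = 2
G(18) = mex({0, 1, 3, 4}) = 2
G(19) = mex({0, 1, 3, 5}) = 2
Therefore G(19) = 2.

2


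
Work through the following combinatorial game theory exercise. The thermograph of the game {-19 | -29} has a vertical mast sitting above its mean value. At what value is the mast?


Game = {-19 | -29}, a switch {a | b} with numbers a > b.
Its thermograph has left wall a - t and right wall b + t, which meet at t = (a - b)/2, where both equal (a + b)/2. So the mast (mean value) is at (a + b)/2.
Mean = (-19 + (-29))/2 = -48/2 = -24

-24


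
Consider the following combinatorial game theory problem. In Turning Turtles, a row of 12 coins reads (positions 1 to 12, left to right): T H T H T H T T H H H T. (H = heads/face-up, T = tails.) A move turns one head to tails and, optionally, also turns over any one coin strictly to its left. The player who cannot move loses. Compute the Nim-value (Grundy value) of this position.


Coins: T H T H T H T T H H H T
Key fact: a single head at position k behaves exactly like a Nim heap of size k (turning it to T and optionally flipping a coin at j < k corresponds to moving the heap from k to j, or to 0), and heads combine as a disjunctive sum (two heads at the same place would cancel, matching j XOR j = 0). So the Nim-value is the XOR of the 1-indexed positions of the heads.
Face-up positions (1-indexed): [2, 4, 6, 9, 10, 11]
XOR 0 with 2: 0 XOR 2 = 2
XOR 2 with 4: 2 XOR 4 = 6
XOR 6 with 6: 6 XOR 6 = 0
XOR 0 with 9: 0 XOR 9 = 9
XOR 9 with 10: 9 XOR 10 = 3
XOR 3 with 11: 3 XOR 11 = 8
Nim-value = 8

8


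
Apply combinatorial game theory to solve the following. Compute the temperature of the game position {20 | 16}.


The game is {20 | 16}, a switch {a | b} with numbers a > b.
Cooling {a | b} by t gives {a - t | b + t}, which stops being hot when a - t = b + t, i.e. at t = (a - b)/2. So the temperature of a switch is (a - b)/2.
Temperature = (Left option - Right option) / 2
= (20 - (16)) / 2
= 4 / 2
= 2

2


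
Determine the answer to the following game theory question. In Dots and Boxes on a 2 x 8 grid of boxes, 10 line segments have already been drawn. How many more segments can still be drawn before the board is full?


Grid: 2 x 8 boxes, i.e. 3 rows and 9 columns of dots.
Horizontal edges: (rows + 1) * cols = 3 * 8 = 24
Vertical edges: rows * (cols + 1) = 2 * 9 = 18
Total edges: 24 + 18 = 42
Edges drawn: 10
Remaining: 42 - 10 = 32

32


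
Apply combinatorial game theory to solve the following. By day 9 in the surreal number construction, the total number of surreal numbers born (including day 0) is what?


Day 0: {|} = 0 is born. Count = 1.
Day n: the number of surreal numbers born by day n is 2^(n+1) - 1.
By day 0: 2^1 - 1 = 1
By day 1: 2^2 - 1 = 3
By day 2: 2^3 - 1 = 7
By day 3: 2^4 - 1 = 15
By day 4: 2^5 - 1 = 31
By day 5: 2^6 - 1 = 63
By day 6: 2^7 - 1 = 127
By day 7: 2^8 - 1 = 255
By day 8: 2^9 - 1 = 511
By day 9: 2^10 - 1 = 1023
By day 9: 1023 surreal numbers.

1023


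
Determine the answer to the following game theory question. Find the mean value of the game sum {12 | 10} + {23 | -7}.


G1 = {12 | 10}, G2 = {23 | -7}
Each is a switch {a | b} with numbers a > b; its mean value is (a + b)/2, and mean value is additive over game sums: m(G1 + G2) = m(G1) + m(G2).
Mean of G1 = (12 + (10))/2 = 22/2 = 11
Mean of G2 = (23 + (-7))/2 = 16/2 = 8
Mean of G1 + G2 = 11 + 8 = 19

19


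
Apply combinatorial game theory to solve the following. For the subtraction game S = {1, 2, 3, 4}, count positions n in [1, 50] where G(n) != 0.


Subtraction set S = {1, 2, 3, 4}, so G(n) = n mod 5.
G(n) = 0 when n is a multiple of 5.
Multiples of 5 in [1, 50]: 10
N-positions (nonzero Grundy) = 50 - 10 = 40

40


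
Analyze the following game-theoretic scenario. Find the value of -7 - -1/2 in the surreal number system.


x = -7, y = -1/2
Converting to common denominator: 2
x = -14/2, y = -1/2
x - y = -7 - -1/2 = -13/2

-13/2


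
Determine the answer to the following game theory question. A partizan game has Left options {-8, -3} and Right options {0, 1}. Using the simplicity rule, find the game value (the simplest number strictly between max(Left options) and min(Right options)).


Left options: {-8, -3}, max = -3
Right options: {0, 1}, min = 0
All options are numbers and max(Left) < min(Right), so by the simplicity theorem the value is the simplest (earliest-born) number strictly between -3 and 0.
Integers -2 through -1 all lie strictly between -3 and 0.
Among integers, the simplest (lowest birthday = smallest |n|; 0 is born on day 0, +-n on day n) is -1.
No non-integer in the interval can be simpler: if x is a non-integer in the interval, then floor(x) or ceil(x) also lies in the interval (the interval contains an integer), and both are proper prefixes of x's sign expansion, i.e. born earlier. So the game value is -1.
Game value = -1

-1


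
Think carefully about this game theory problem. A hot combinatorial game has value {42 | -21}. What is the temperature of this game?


The game is {42 | -21}, a switch {a | b} with numbers a > b.
Cooling {a | b} by t gives {a - t | b + t}, which stops being hot when a - t = b + t, i.e. at t = (a - b)/2. So the temperature of a switch is (a - b)/2.
Temperature = (Left option - Right option) / 2
= (42 - (-21)) / 2
= 63 / 2
= 63/2

63/2


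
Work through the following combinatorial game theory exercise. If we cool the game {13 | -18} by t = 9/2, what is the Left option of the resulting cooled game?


Original game: {13 | -18} (a switch {a | b} with a > b).
Cooling by t (for t below the temperature (a - b)/2 = 31/2) taxes each move by t: {a | b} cooled by t is {a - t | b + t}.
Cooling amount: t = 9/2
Cooled Left option: 13 - 9/2 = 17/2
Cooled Right option: -18 + 9/2 = -27/2
Cooled game: {17/2 | -27/2}
Left option = 17/2

17/2


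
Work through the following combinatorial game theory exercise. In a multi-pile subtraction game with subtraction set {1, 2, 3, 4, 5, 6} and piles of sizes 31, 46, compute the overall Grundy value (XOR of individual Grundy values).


Subtraction set: {1, 2, 3, 4, 5, 6}
For this subtraction set, G(n) = n mod 7 (period = max + 1 = 7).
Pile 1 (size 31): G(31) = 31 mod 7 = 3
Pile 2 (size 46): G(46) = 46 mod 7 = 4
Total Grundy value = XOR of all: 3 XOR 4 = 7

7


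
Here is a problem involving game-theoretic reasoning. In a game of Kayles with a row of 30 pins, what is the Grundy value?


Kayles: a move removes 1 or 2 adjacent pins from a contiguous row.
Removing pins from a row of k leaves two independent rows (a, b) with a + b = k - 1 (one pin) or a + b = k - 2 (two pins); an end removal gives a = 0.
By Sprague-Grundy, G(k) = mex{ G(a) XOR G(b) } over all these splits. G(0) = 0.
G(1): splits (0,0):0^0=0 -> mex({0}) = 1
G(2): splits (0,1):0^1=1 (0,0):0^0=0 -> mex({0, 1}) = 2
G(3): splits (0,2):0^2=2 (1,1):1^1=0 (0,1):0^1=1 -> mex({0, 1, 2}) = 3
G(4): splits (0,3):0^3=3 (1,2):1^2=3 (0,2):0^2=2 (1,1):1^1=0 -> mex({0, 2, 3}) = 1
G(5): splits (0,4):0^1=1 (1,3):1^3=2 (2,2):2^2=0 (0,3):0^3=3 (1,2):1^2=3 -> mex({0, 1, 2, 3}) = 4
G(6) = mex({0, 1, 2, 4}) = 3
G(7) = mex({0, 1, 3, 4, 5}) = 2
G(8) = mex({0, 2, 3, 5, 6}) = 1
G(9) = mex({0, 1, 2, 3, 6, 7}) = 4
G(10) = mex({0, 1, 3, 4, 5, 7}) = 2
G(11) = mex({0, 1, 2, 3, 4, 5}) = 6
G(12) = mex({0, 1, 2, 3, 5, 6, 7}) = 4
G(13) = mex({0, 2, 3, 4, 6, 7}) = 1
G(14) = mex({0, 1, 4, 5, 6, 7}) = 2
G(15) = mex({0, 1, 2, 3, 4, 5, 6}) = 7
G(16) = mex({0, 2, 3, 5, 6, 7}) = 1
G(17) = mex({0, 1, 2, 3, 5, 6, 7}) = 4
G(18) = mex({0, 1, 2, 4, 5, 6}) = 3
G(19) = mex({0, 1, 3, 4, 5, 7}) = 2
G(20) = mex({0, 2, 3, 4, 5, 6, 7}) = 1
G(21) = mex({0, 1, 2, 3, 5, 6, 7}) = 4
G(22) = mex({0, 1, 2, 3, 4, 5, 7}) = 6
G(23) = mex({0, 1, 2, 3, 4, 5, 6}) = 7
G(24) = mex({0, 1, 2, 3, 5, 6, 7}) = 4
G(25) = mex({0, 2, 3, 4, 6, 7}) = 1
G(26) = mex({0, 1, 3, 4, 5, 6, 7}) = 2
G(27) = mex({0, 1, 2, 3, 4, 5, 6, 7}) = 8
G(28) = mex({0, 1, 2, 3, 4, 6, 7, 8}) = 5
G(29) = mex({0, 1, 2, 3, 5, 6, 7, 8, 9}) = 4
G(30) = mex({0, 1, 2, 3, 4, 5, 6, 9, 10}) = 7
Therefore G(30) = 7.

7


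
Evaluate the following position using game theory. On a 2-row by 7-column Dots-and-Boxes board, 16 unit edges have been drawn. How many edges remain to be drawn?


Grid: 2 x 7 boxes, i.e. 3 rows and 8 columns of dots.
Horizontal edges: (rows + 1) * cols = 3 * 7 = 21
Vertical edges: rows * (cols + 1) = 2 * 8 = 16
Total edges: 21 + 16 = 37
Edges drawn: 16
Remaining: 37 - 16 = 21

21


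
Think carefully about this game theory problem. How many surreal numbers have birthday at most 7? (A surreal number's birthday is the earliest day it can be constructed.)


Day 0: {|} = 0 is born. Count = 1.
Day n: the number of surreal numbers born by day n is 2^(n+1) - 1.
By day 0: 2^1 - 1 = 1
By day 1: 2^2 - 1 = 3
By day 2: 2^3 - 1 = 7
By day 3: 2^4 - 1 = 15
By day 4: 2^5 - 1 = 31
By day 5: 2^6 - 1 = 63
By day 6: 2^7 - 1 = 127
By day 7: 2^8 - 1 = 255
By day 7: 255 surreal numbers.

255


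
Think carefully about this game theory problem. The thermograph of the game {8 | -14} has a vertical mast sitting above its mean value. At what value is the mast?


Game = {8 | -14}, a switch {a | b} with numbers a > b.
Its thermograph has left wall a - t and right wall b + t, which meet at t = (a - b)/2, where both equal (a + b)/2. So the mast (mean value) is at (a + b)/2.
Mean = (8 + (-14))/2 = -6/2 = -3

-3
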